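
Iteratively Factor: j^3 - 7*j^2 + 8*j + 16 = (j - 4)*(j^2 - 3*j - 4) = (j - 4)^2*(j + 1)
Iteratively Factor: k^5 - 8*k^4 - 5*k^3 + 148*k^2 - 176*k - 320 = (k + 1)*(k^4 - 9*k^3 + 4*k^2 + 144*k - 320) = (k - 5)*(k + 1)*(k^3 - 4*k^2 - 16*k + 64) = (k - 5)*(k - 4)*(k + 1)*(k^2 - 16) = (k - 5)*(k - 4)*(k + 1)*(k + 4)*(k - 4)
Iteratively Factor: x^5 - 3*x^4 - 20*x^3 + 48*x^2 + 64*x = (x + 1)*(x^4 - 4*x^3 - 16*x^2 + 64*x) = (x - 4)*(x + 1)*(x^3 - 16*x) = (x - 4)*(x + 1)*(x + 4)*(x^2 - 4*x) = (x - 4)^2*(x + 1)*(x + 4)*(x)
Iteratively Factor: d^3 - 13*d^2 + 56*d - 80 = (d - 4)*(d^2 - 9*d + 20) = (d - 4)^2*(d - 5)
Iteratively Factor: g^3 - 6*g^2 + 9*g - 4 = (g - 4)*(g^2 - 2*g + 1) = (g - 4)*(g - 1)*(g - 1)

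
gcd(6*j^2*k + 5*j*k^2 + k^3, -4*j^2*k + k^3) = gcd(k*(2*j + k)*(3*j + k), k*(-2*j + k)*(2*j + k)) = 2*j*k + k^2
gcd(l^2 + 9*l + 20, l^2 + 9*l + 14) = 1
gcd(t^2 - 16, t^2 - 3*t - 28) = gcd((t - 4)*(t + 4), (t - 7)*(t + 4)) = t + 4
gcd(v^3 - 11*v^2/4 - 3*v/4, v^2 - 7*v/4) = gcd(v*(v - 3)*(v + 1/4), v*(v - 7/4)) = v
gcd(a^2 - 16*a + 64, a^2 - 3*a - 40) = a - 8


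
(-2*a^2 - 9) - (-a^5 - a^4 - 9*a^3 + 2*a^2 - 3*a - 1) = a^5 + a^4 + 9*a^3 - 4*a^2 + 3*a - 8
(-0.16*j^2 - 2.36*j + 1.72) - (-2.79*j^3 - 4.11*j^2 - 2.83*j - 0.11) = 2.79*j^3 + 3.95*j^2 + 0.47*j + 1.83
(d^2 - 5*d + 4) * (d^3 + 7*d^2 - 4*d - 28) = d^5 + 2*d^4 - 35*d^3 + 20*d^2 + 124*d - 112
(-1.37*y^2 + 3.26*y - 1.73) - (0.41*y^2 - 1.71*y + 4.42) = -1.78*y^2 + 4.97*y - 6.15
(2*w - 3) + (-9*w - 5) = -7*w - 8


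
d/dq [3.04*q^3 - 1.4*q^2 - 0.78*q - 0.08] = 9.12*q^2 - 2.8*q - 0.78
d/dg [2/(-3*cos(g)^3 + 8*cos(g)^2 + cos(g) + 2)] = 2*(-9*cos(g)^2 + 16*cos(g) + 1)*sin(g)/(-3*cos(g)^3 + 8*cos(g)^2 + cos(g) + 2)^2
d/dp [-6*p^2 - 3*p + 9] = -12*p - 3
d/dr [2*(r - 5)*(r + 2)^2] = 2*(r + 2)*(3*r - 8)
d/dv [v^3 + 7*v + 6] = 3*v^2 + 7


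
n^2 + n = n*(n + 1)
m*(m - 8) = m^2 - 8*m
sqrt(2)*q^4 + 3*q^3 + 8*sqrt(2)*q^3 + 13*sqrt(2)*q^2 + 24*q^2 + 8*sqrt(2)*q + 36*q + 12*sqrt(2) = (q + 2)*(q + 6)*(q + sqrt(2))*(sqrt(2)*q + 1)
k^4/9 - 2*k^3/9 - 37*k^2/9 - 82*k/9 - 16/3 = (k/3 + 1/3)*(k/3 + 1)*(k - 8)*(k + 2)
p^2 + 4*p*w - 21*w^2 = (p - 3*w)*(p + 7*w)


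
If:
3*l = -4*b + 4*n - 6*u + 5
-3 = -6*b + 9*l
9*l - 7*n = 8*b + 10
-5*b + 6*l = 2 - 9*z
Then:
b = 9*z - 4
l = 6*z - 3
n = -18*z/7 - 5/7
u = 95/21 - 75*z/7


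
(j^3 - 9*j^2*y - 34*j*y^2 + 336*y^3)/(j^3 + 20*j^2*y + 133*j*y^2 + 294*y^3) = (j^2 - 15*j*y + 56*y^2)/(j^2 + 14*j*y + 49*y^2)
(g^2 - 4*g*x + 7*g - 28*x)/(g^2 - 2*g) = (g^2 - 4*g*x + 7*g - 28*x)/(g*(g - 2))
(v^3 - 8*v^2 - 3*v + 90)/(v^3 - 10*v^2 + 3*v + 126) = (v - 5)/(v - 7)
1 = 1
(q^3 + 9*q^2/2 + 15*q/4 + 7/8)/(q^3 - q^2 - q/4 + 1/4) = (4*q^2 + 16*q + 7)/(2*(2*q^2 - 3*q + 1))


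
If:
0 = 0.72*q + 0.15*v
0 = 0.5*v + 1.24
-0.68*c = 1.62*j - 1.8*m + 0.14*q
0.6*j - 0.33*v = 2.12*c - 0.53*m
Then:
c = 0.504528419737664*m + 0.333751821778055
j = 0.899333749739746*m - 0.184743563050871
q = 0.52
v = -2.48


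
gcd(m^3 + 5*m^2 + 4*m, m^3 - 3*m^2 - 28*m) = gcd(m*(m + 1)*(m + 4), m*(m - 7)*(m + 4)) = m^2 + 4*m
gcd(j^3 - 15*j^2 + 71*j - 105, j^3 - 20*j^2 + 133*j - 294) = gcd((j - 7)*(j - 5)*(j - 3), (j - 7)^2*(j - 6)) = j - 7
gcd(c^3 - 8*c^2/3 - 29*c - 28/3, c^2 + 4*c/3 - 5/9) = 1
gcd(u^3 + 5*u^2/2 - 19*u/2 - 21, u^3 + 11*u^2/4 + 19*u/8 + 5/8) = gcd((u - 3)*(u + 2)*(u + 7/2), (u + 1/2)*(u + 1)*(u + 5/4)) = 1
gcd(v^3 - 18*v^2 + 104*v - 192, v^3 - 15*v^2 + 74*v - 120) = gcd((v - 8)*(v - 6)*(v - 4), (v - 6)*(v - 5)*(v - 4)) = v^2 - 10*v + 24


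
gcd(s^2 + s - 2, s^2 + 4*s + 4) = s + 2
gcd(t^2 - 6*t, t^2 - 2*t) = t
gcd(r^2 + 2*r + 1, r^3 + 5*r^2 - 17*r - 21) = r + 1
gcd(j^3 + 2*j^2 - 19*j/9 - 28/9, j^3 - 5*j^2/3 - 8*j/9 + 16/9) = j^2 - j/3 - 4/3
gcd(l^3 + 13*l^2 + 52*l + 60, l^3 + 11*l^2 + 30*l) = l^2 + 11*l + 30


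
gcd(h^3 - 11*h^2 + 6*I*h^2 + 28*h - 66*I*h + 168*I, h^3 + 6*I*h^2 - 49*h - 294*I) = h^2 + h*(-7 + 6*I) - 42*I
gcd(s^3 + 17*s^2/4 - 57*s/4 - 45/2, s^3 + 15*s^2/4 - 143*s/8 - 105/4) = s^2 + 29*s/4 + 15/2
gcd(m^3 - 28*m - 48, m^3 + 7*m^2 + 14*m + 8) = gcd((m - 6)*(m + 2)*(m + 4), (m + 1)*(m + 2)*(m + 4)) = m^2 + 6*m + 8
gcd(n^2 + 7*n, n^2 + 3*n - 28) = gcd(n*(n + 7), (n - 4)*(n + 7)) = n + 7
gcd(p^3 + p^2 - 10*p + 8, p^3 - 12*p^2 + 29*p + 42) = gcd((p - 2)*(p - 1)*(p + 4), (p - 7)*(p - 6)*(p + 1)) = 1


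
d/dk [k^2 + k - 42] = 2*k + 1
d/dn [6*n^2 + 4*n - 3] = 12*n + 4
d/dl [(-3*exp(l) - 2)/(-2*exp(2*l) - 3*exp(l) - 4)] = (-(3*exp(l) + 2)*(4*exp(l) + 3) + 6*exp(2*l) + 9*exp(l) + 12)*exp(l)/(2*exp(2*l) + 3*exp(l) + 4)^2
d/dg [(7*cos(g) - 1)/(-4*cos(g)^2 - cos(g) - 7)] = (28*sin(g)^2 + 8*cos(g) + 22)*sin(g)/(4*cos(g)^2 + cos(g) + 7)^2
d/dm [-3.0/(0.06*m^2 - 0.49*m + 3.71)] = (0.36*m - 1.47)/(0.06*m^2 - 0.49*m + 3.71)^2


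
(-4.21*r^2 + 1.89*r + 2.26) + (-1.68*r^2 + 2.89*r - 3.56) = -5.89*r^2 + 4.78*r - 1.3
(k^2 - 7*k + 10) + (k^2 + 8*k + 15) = 2*k^2 + k + 25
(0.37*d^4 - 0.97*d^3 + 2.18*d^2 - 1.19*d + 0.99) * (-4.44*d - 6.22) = -1.6428*d^5 + 2.0054*d^4 - 3.6458*d^3 - 8.276*d^2 + 3.0062*d - 6.1578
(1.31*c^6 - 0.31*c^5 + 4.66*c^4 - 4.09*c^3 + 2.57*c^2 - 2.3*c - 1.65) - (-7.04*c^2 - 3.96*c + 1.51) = 1.31*c^6 - 0.31*c^5 + 4.66*c^4 - 4.09*c^3 + 9.61*c^2 + 1.66*c - 3.16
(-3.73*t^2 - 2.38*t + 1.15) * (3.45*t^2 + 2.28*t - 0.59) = -12.8685*t^4 - 16.7154*t^3 + 0.7418*t^2 + 4.0262*t - 0.6785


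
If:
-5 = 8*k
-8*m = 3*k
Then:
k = -5/8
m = 15/64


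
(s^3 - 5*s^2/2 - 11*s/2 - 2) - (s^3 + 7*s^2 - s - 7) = -19*s^2/2 - 9*s/2 + 5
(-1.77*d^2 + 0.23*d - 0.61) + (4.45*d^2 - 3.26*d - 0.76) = 2.68*d^2 - 3.03*d - 1.37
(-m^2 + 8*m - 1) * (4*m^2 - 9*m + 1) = -4*m^4 + 41*m^3 - 77*m^2 + 17*m - 1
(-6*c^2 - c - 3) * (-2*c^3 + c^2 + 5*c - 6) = 12*c^5 - 4*c^4 - 25*c^3 + 28*c^2 - 9*c + 18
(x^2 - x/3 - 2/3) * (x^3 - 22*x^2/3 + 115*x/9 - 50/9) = x^5 - 23*x^4/3 + 131*x^3/9 - 133*x^2/27 - 20*x/3 + 100/27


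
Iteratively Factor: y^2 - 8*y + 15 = (y - 5)*(y - 3)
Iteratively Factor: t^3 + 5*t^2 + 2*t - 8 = (t + 2)*(t^2 + 3*t - 4) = (t + 2)*(t + 4)*(t - 1)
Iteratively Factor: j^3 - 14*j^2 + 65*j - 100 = (j - 4)*(j^2 - 10*j + 25) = (j - 5)*(j - 4)*(j - 5)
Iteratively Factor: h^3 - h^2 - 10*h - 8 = (h + 1)*(h^2 - 2*h - 8) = (h - 4)*(h + 1)*(h + 2)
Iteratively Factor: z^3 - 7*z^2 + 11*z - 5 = (z - 1)*(z^2 - 6*z + 5) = (z - 5)*(z - 1)*(z - 1)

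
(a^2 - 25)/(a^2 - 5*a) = (a + 5)/a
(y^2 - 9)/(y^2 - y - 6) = (y + 3)/(y + 2)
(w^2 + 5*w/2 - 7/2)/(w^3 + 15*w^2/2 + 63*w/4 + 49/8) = 4*(w - 1)/(4*w^2 + 16*w + 7)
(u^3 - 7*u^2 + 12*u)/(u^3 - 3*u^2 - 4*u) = (u - 3)/(u + 1)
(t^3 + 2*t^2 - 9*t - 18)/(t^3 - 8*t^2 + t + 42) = (t + 3)/(t - 7)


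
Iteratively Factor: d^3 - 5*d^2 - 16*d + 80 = (d - 5)*(d^2 - 16) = (d - 5)*(d + 4)*(d - 4)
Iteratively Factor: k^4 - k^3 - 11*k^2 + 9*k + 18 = (k + 3)*(k^3 - 4*k^2 + k + 6) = (k - 2)*(k + 3)*(k^2 - 2*k - 3) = (k - 2)*(k + 1)*(k + 3)*(k - 3)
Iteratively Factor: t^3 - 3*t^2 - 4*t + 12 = (t + 2)*(t^2 - 5*t + 6) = (t - 3)*(t + 2)*(t - 2)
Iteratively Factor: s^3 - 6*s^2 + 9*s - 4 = (s - 1)*(s^2 - 5*s + 4) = (s - 1)^2*(s - 4)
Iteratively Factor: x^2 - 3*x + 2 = (x - 2)*(x - 1)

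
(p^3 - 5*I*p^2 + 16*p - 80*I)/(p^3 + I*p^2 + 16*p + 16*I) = (p - 5*I)/(p + I)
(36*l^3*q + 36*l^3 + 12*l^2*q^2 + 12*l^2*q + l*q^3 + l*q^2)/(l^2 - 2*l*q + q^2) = l*(36*l^2*q + 36*l^2 + 12*l*q^2 + 12*l*q + q^3 + q^2)/(l^2 - 2*l*q + q^2)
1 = 1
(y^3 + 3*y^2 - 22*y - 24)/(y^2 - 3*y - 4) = y + 6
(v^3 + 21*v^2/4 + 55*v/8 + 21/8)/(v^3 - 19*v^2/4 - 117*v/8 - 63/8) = (2*v^2 + 9*v + 7)/(2*v^2 - 11*v - 21)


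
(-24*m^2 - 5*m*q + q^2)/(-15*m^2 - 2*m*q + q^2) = (-8*m + q)/(-5*m + q)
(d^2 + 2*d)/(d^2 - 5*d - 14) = d/(d - 7)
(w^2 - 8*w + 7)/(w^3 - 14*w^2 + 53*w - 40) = (w - 7)/(w^2 - 13*w + 40)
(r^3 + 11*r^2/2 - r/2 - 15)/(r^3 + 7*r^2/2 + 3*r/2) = (2*r^3 + 11*r^2 - r - 30)/(r*(2*r^2 + 7*r + 3))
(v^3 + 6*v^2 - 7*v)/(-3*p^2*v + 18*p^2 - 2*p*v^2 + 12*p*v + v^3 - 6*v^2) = v*(-v^2 - 6*v + 7)/(3*p^2*v - 18*p^2 + 2*p*v^2 - 12*p*v - v^3 + 6*v^2)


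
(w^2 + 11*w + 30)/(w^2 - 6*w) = (w^2 + 11*w + 30)/(w*(w - 6))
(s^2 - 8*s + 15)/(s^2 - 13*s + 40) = (s - 3)/(s - 8)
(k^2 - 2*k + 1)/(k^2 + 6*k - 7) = (k - 1)/(k + 7)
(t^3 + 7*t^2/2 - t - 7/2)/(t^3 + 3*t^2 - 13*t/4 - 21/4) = 2*(t - 1)/(2*t - 3)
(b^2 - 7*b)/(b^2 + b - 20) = b*(b - 7)/(b^2 + b - 20)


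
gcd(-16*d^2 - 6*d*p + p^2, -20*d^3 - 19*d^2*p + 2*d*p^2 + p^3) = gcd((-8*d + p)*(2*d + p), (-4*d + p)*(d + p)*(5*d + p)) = 1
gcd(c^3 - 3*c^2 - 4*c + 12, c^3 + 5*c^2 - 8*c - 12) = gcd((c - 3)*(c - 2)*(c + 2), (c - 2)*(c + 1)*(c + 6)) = c - 2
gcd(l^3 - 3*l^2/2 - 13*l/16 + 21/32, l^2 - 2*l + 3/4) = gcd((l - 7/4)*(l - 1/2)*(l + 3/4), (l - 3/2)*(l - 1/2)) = l - 1/2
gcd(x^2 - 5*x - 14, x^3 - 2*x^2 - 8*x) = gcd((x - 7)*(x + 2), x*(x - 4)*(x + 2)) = x + 2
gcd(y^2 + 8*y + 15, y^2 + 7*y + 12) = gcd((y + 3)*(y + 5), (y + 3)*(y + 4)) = y + 3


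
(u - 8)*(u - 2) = u^2 - 10*u + 16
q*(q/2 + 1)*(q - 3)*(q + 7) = q^4/2 + 3*q^3 - 13*q^2/2 - 21*q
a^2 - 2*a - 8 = (a - 4)*(a + 2)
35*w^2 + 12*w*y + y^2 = (5*w + y)*(7*w + y)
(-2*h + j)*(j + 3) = -2*h*j - 6*h + j^2 + 3*j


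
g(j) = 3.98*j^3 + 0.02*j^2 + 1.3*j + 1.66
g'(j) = 11.94*j^2 + 0.04*j + 1.3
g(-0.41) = 0.86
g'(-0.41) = 3.29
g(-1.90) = -28.04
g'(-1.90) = 44.33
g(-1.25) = -7.71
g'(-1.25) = 19.91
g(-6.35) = -1024.86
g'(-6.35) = 482.50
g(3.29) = 147.89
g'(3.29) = 130.67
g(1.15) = 9.23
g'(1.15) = 17.14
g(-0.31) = 1.14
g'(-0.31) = 2.44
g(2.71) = 84.54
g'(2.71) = 89.10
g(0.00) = 1.66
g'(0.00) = 1.30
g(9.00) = 2916.40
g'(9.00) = 968.80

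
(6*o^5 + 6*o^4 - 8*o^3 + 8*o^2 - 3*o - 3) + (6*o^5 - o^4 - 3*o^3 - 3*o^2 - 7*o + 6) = 12*o^5 + 5*o^4 - 11*o^3 + 5*o^2 - 10*o + 3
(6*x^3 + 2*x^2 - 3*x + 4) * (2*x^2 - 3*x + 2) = 12*x^5 - 14*x^4 + 21*x^2 - 18*x + 8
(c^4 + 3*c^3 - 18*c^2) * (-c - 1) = -c^5 - 4*c^4 + 15*c^3 + 18*c^2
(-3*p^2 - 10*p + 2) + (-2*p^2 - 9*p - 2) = -5*p^2 - 19*p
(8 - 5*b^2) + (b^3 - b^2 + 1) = b^3 - 6*b^2 + 9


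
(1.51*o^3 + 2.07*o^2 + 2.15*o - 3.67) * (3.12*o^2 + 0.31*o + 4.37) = 4.7112*o^5 + 6.9265*o^4 + 13.9484*o^3 - 1.738*o^2 + 8.2578*o - 16.0379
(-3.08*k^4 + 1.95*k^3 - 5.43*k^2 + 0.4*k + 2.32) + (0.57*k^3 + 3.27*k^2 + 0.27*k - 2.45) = -3.08*k^4 + 2.52*k^3 - 2.16*k^2 + 0.67*k - 0.13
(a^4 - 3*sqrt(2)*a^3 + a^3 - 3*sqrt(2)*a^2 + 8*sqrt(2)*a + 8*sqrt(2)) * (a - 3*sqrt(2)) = a^5 - 6*sqrt(2)*a^4 + a^4 - 6*sqrt(2)*a^3 + 18*a^3 + 8*sqrt(2)*a^2 + 18*a^2 - 48*a + 8*sqrt(2)*a - 48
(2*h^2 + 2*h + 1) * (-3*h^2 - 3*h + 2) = -6*h^4 - 12*h^3 - 5*h^2 + h + 2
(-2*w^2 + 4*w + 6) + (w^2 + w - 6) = -w^2 + 5*w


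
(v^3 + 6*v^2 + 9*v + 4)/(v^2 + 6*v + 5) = (v^2 + 5*v + 4)/(v + 5)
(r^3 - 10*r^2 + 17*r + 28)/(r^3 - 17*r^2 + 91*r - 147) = (r^2 - 3*r - 4)/(r^2 - 10*r + 21)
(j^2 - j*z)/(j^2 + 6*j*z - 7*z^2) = j/(j + 7*z)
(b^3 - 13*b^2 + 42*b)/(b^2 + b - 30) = b*(b^2 - 13*b + 42)/(b^2 + b - 30)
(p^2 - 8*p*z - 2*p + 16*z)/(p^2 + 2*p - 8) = (p - 8*z)/(p + 4)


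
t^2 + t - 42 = (t - 6)*(t + 7)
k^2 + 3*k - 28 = (k - 4)*(k + 7)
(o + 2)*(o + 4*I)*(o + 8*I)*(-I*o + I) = -I*o^4 + 12*o^3 - I*o^3 + 12*o^2 + 34*I*o^2 - 24*o + 32*I*o - 64*I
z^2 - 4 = (z - 2)*(z + 2)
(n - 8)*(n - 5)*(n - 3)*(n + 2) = n^4 - 14*n^3 + 47*n^2 + 38*n - 240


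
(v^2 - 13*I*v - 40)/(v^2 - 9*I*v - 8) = (v - 5*I)/(v - I)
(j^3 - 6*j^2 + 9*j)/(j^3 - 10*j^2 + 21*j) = (j - 3)/(j - 7)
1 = 1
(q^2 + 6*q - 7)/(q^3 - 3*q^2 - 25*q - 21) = (-q^2 - 6*q + 7)/(-q^3 + 3*q^2 + 25*q + 21)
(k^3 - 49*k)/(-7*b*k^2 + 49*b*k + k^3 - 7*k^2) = (-k - 7)/(7*b - k)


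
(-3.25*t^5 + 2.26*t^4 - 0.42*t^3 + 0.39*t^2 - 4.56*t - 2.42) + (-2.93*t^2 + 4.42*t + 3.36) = -3.25*t^5 + 2.26*t^4 - 0.42*t^3 - 2.54*t^2 - 0.14*t + 0.94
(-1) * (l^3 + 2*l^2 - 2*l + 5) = -l^3 - 2*l^2 + 2*l - 5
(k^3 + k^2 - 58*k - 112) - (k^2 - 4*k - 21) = k^3 - 54*k - 91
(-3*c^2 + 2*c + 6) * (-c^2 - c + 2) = 3*c^4 + c^3 - 14*c^2 - 2*c + 12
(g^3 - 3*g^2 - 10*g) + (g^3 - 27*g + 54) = 2*g^3 - 3*g^2 - 37*g + 54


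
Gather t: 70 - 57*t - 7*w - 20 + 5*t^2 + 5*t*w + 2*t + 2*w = 5*t^2 + t*(5*w - 55) - 5*w + 50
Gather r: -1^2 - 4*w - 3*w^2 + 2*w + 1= -3*w^2 - 2*w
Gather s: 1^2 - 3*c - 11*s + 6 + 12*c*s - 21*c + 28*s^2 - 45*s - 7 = -24*c + 28*s^2 + s*(12*c - 56)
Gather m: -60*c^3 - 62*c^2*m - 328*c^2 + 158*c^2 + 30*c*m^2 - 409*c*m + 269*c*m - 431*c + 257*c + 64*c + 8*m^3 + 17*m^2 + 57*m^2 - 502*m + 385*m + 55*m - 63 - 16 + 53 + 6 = -60*c^3 - 170*c^2 - 110*c + 8*m^3 + m^2*(30*c + 74) + m*(-62*c^2 - 140*c - 62) - 20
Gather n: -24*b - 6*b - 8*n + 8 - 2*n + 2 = -30*b - 10*n + 10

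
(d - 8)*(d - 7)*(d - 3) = d^3 - 18*d^2 + 101*d - 168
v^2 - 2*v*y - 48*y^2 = (v - 8*y)*(v + 6*y)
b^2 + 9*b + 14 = (b + 2)*(b + 7)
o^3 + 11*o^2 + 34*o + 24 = (o + 1)*(o + 4)*(o + 6)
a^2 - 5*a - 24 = (a - 8)*(a + 3)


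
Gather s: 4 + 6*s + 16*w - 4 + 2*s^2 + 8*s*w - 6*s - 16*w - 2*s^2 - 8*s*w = 0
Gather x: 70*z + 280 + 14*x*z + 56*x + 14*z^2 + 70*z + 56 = x*(14*z + 56) + 14*z^2 + 140*z + 336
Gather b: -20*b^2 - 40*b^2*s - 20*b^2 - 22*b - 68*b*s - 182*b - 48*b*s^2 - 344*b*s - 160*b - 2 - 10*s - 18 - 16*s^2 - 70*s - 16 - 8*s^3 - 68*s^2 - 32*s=b^2*(-40*s - 40) + b*(-48*s^2 - 412*s - 364) - 8*s^3 - 84*s^2 - 112*s - 36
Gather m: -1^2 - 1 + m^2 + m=m^2 + m - 2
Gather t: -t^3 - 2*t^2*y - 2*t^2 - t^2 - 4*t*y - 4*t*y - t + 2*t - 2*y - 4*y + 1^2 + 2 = -t^3 + t^2*(-2*y - 3) + t*(1 - 8*y) - 6*y + 3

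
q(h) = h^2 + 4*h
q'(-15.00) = -26.00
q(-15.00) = 165.00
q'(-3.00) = -2.00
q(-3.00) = -3.00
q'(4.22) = 12.44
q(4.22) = 34.69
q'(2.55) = 9.10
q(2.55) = 16.70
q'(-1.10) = 1.80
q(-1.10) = -3.19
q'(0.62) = 5.24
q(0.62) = 2.86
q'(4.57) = 13.14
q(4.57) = 39.16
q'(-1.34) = 1.32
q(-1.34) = -3.56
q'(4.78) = 13.56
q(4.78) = 41.97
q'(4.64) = 13.28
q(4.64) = 40.09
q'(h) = 2*h + 4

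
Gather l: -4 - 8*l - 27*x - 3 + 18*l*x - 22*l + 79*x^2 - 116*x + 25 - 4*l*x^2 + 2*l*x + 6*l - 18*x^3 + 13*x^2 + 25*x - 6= l*(-4*x^2 + 20*x - 24) - 18*x^3 + 92*x^2 - 118*x + 12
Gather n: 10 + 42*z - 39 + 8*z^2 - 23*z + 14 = 8*z^2 + 19*z - 15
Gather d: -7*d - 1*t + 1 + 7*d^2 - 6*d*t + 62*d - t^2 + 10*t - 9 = 7*d^2 + d*(55 - 6*t) - t^2 + 9*t - 8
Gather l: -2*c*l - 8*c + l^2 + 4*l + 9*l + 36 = -8*c + l^2 + l*(13 - 2*c) + 36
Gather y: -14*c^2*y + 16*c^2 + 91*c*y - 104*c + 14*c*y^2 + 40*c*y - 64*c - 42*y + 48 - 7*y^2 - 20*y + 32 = 16*c^2 - 168*c + y^2*(14*c - 7) + y*(-14*c^2 + 131*c - 62) + 80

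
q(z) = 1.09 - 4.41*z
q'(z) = -4.41000000000000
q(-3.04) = 14.50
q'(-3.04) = -4.41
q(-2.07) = 10.22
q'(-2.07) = -4.41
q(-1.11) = 5.99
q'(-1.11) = -4.41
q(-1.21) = 6.43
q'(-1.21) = -4.41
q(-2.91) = 13.92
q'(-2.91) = -4.41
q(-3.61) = 17.01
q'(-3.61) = -4.41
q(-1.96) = 9.73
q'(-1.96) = -4.41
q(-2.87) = 13.75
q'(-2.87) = -4.41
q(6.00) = -25.37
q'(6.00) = -4.41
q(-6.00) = 27.55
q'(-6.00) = -4.41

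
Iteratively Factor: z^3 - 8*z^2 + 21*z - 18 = (z - 3)*(z^2 - 5*z + 6) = (z - 3)*(z - 2)*(z - 3)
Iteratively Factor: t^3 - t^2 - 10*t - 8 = (t - 4)*(t^2 + 3*t + 2) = (t - 4)*(t + 2)*(t + 1)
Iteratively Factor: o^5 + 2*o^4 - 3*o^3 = (o)*(o^4 + 2*o^3 - 3*o^2) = o^2*(o^3 + 2*o^2 - 3*o) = o^2*(o + 3)*(o^2 - o) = o^3*(o + 3)*(o - 1)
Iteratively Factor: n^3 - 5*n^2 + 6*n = (n)*(n^2 - 5*n + 6) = n*(n - 3)*(n - 2)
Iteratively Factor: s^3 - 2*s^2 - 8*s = (s + 2)*(s^2 - 4*s) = (s - 4)*(s + 2)*(s)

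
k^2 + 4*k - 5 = (k - 1)*(k + 5)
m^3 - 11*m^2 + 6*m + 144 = (m - 8)*(m - 6)*(m + 3)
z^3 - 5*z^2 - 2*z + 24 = (z - 4)*(z - 3)*(z + 2)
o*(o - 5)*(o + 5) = o^3 - 25*o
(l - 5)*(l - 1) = l^2 - 6*l + 5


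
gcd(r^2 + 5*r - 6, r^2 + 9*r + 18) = r + 6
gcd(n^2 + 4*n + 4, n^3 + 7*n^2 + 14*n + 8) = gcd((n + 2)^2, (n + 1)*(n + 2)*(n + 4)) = n + 2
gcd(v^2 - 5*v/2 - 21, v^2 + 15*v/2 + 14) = v + 7/2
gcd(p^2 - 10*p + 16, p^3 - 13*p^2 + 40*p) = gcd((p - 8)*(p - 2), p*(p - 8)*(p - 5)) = p - 8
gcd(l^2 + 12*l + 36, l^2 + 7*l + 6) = l + 6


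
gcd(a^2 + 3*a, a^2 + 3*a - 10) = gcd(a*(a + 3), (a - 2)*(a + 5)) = 1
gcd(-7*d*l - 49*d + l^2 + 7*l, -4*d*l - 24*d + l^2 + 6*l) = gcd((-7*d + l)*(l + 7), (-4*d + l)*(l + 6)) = 1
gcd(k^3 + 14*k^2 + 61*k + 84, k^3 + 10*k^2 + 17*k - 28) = k^2 + 11*k + 28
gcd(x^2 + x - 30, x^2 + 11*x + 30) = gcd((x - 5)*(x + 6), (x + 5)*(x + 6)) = x + 6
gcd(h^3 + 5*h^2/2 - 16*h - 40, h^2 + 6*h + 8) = h + 4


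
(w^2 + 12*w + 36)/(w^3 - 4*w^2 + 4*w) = (w^2 + 12*w + 36)/(w*(w^2 - 4*w + 4))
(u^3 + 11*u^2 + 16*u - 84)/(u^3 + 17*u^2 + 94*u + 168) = (u - 2)/(u + 4)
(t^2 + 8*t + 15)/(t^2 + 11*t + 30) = (t + 3)/(t + 6)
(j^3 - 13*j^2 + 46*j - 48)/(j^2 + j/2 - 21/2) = 2*(j^2 - 10*j + 16)/(2*j + 7)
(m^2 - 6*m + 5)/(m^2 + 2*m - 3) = (m - 5)/(m + 3)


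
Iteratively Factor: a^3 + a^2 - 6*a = (a - 2)*(a^2 + 3*a) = a*(a - 2)*(a + 3)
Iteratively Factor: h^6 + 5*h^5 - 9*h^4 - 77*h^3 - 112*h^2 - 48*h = (h + 1)*(h^5 + 4*h^4 - 13*h^3 - 64*h^2 - 48*h) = (h + 1)*(h + 3)*(h^4 + h^3 - 16*h^2 - 16*h) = h*(h + 1)*(h + 3)*(h^3 + h^2 - 16*h - 16) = h*(h + 1)^2*(h + 3)*(h^2 - 16) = h*(h - 4)*(h + 1)^2*(h + 3)*(h + 4)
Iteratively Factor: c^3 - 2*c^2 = (c - 2)*(c^2) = c*(c - 2)*(c)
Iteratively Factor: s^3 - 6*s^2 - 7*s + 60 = (s + 3)*(s^2 - 9*s + 20) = (s - 5)*(s + 3)*(s - 4)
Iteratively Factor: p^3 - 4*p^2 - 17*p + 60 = (p - 3)*(p^2 - p - 20) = (p - 5)*(p - 3)*(p + 4)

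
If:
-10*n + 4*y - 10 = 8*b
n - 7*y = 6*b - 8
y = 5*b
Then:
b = 35/199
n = -157/199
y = 175/199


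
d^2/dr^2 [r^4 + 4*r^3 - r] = 12*r*(r + 2)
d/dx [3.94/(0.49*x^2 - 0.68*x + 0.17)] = (2.6792 - 3.8612*x)/(0.49*x^2 - 0.68*x + 0.17)^2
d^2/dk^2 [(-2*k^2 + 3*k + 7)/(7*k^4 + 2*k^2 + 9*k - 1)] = 2*(-294*k^8 + 882*k^7 + 3458*k^6 + 882*k^5 + 147*k^4 + 1140*k^3 + 366*k^2 + 396*k + 606)/(343*k^12 + 294*k^10 + 1323*k^9 - 63*k^8 + 756*k^7 + 1625*k^6 - 270*k^5 + 495*k^4 + 621*k^3 - 237*k^2 + 27*k - 1)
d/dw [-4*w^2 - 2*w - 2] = -8*w - 2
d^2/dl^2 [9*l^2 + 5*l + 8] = 18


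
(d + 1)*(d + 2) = d^2 + 3*d + 2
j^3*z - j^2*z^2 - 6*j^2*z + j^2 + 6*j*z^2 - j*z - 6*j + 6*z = (j - 6)*(j - z)*(j*z + 1)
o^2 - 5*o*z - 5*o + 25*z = (o - 5)*(o - 5*z)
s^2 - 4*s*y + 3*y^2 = (s - 3*y)*(s - y)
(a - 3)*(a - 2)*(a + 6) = a^3 + a^2 - 24*a + 36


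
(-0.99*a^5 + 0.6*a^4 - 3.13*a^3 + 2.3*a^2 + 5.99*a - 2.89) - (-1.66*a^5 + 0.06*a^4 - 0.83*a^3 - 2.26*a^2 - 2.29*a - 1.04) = 0.67*a^5 + 0.54*a^4 - 2.3*a^3 + 4.56*a^2 + 8.28*a - 1.85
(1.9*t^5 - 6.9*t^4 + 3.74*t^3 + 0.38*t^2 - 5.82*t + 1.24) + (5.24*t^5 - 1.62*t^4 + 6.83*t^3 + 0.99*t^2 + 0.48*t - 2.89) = 7.14*t^5 - 8.52*t^4 + 10.57*t^3 + 1.37*t^2 - 5.34*t - 1.65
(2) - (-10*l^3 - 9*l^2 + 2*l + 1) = 10*l^3 + 9*l^2 - 2*l + 1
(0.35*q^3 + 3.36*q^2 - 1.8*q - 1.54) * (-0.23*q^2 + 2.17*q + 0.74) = -0.0805*q^5 - 0.0133000000000001*q^4 + 7.9642*q^3 - 1.0654*q^2 - 4.6738*q - 1.1396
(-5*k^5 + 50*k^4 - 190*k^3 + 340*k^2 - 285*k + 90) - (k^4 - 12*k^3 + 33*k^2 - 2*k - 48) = -5*k^5 + 49*k^4 - 178*k^3 + 307*k^2 - 283*k + 138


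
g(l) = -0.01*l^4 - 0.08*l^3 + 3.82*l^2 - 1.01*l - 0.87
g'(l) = -0.04*l^3 - 0.24*l^2 + 7.64*l - 1.01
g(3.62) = 40.02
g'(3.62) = 21.60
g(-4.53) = 85.32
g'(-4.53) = -36.83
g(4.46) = 59.56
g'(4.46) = 24.74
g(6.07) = 102.28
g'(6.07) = 27.58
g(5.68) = 91.57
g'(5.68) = 27.31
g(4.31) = 55.88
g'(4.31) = 24.26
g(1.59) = 6.80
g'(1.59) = 10.37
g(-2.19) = 20.27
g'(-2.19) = -18.47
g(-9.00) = 310.35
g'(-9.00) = -60.05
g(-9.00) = 310.35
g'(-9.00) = -60.05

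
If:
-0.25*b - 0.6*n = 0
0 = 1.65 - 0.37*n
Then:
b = -10.70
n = 4.46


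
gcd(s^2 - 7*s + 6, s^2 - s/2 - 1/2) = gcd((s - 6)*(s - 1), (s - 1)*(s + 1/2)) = s - 1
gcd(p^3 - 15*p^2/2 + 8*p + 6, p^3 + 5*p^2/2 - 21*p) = 1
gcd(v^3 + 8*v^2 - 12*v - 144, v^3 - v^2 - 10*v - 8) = v - 4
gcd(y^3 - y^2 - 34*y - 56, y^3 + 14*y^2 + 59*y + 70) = y + 2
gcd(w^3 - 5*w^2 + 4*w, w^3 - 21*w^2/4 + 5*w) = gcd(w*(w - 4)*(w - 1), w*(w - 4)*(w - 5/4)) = w^2 - 4*w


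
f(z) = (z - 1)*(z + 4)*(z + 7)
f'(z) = (z - 1)*(z + 4) + (z - 1)*(z + 7) + (z + 4)*(z + 7) = 3*z^2 + 20*z + 17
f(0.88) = -4.61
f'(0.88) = 36.92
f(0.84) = -6.07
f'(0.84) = 35.92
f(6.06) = 664.80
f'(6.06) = 248.37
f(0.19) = -24.40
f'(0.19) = 20.91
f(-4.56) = 7.60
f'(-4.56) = -11.82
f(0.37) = -20.29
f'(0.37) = 24.81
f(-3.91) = -1.37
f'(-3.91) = -15.34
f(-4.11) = 1.62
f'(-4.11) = -14.52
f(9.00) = 1664.00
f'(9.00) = 440.00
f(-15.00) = -1408.00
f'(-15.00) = 392.00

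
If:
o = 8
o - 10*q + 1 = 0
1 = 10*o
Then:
No Solution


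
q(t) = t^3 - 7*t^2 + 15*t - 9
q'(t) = 3*t^2 - 14*t + 15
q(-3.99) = -243.81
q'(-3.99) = 118.62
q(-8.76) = -1349.78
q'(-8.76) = 367.85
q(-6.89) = -771.74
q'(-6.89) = 253.88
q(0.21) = -6.15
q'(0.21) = 12.19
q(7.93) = 168.43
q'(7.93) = 92.63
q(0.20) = -6.27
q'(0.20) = 12.32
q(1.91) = 1.08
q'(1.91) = -0.80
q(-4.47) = -305.23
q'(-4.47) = 137.52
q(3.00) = 0.00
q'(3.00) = 0.00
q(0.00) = -9.00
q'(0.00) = 15.00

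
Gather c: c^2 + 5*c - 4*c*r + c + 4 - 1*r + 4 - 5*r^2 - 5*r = c^2 + c*(6 - 4*r) - 5*r^2 - 6*r + 8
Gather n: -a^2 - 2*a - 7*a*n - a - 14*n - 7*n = -a^2 - 3*a + n*(-7*a - 21)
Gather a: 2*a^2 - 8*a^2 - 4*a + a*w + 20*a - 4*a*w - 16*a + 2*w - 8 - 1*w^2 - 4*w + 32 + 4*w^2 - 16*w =-6*a^2 - 3*a*w + 3*w^2 - 18*w + 24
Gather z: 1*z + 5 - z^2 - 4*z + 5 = -z^2 - 3*z + 10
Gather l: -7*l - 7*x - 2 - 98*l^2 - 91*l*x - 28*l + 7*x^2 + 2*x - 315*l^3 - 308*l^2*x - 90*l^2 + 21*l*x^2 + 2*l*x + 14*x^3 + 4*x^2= -315*l^3 + l^2*(-308*x - 188) + l*(21*x^2 - 89*x - 35) + 14*x^3 + 11*x^2 - 5*x - 2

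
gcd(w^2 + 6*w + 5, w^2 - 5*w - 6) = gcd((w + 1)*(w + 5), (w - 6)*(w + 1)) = w + 1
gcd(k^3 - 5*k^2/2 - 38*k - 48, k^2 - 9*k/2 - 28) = k - 8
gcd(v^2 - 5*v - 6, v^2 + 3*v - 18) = 1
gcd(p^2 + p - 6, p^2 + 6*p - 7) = 1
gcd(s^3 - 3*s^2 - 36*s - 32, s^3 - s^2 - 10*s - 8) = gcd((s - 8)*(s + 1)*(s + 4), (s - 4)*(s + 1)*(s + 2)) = s + 1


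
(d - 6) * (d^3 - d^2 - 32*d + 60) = d^4 - 7*d^3 - 26*d^2 + 252*d - 360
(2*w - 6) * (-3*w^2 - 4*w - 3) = -6*w^3 + 10*w^2 + 18*w + 18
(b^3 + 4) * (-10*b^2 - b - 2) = -10*b^5 - b^4 - 2*b^3 - 40*b^2 - 4*b - 8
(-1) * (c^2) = -c^2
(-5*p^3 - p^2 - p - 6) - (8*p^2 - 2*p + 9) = -5*p^3 - 9*p^2 + p - 15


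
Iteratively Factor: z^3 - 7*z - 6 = (z - 3)*(z^2 + 3*z + 2) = (z - 3)*(z + 1)*(z + 2)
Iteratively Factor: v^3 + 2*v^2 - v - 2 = (v + 2)*(v^2 - 1) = (v + 1)*(v + 2)*(v - 1)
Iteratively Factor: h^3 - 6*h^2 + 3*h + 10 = (h + 1)*(h^2 - 7*h + 10) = (h - 2)*(h + 1)*(h - 5)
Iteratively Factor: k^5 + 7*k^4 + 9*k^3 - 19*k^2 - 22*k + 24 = (k + 2)*(k^4 + 5*k^3 - k^2 - 17*k + 12) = (k - 1)*(k + 2)*(k^3 + 6*k^2 + 5*k - 12) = (k - 1)^2*(k + 2)*(k^2 + 7*k + 12) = (k - 1)^2*(k + 2)*(k + 4)*(k + 3)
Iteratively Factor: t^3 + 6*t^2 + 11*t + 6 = (t + 2)*(t^2 + 4*t + 3) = (t + 1)*(t + 2)*(t + 3)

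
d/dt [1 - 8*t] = -8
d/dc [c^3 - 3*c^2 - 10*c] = 3*c^2 - 6*c - 10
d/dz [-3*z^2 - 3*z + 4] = -6*z - 3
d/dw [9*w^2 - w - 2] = 18*w - 1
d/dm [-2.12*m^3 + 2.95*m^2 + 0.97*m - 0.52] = -6.36*m^2 + 5.9*m + 0.97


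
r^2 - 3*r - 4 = (r - 4)*(r + 1)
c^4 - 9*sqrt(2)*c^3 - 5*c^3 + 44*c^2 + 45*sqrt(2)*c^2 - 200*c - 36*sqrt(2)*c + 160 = (c - 4)*(c - 1)*(c - 5*sqrt(2))*(c - 4*sqrt(2))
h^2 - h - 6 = (h - 3)*(h + 2)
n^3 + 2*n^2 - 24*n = n*(n - 4)*(n + 6)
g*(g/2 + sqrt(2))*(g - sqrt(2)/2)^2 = g^4/2 + sqrt(2)*g^3/2 - 7*g^2/4 + sqrt(2)*g/2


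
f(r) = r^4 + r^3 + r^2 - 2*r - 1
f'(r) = 4*r^3 + 3*r^2 + 2*r - 2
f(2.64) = 67.66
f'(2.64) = 97.79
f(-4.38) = 310.96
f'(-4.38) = -289.32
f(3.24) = 147.23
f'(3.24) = 172.02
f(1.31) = 3.29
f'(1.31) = 14.76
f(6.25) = 1795.58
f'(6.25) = 1104.25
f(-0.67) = 0.69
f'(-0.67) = -3.20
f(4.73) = 618.28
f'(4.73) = 497.87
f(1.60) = 9.01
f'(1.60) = 25.26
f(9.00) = 7352.00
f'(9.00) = 3175.00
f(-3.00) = 68.00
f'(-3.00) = -89.00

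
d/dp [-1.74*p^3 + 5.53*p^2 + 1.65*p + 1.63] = -5.22*p^2 + 11.06*p + 1.65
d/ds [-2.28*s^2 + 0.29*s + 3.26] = 0.29 - 4.56*s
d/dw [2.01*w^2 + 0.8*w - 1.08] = 4.02*w + 0.8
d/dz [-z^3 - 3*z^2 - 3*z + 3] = -3*z^2 - 6*z - 3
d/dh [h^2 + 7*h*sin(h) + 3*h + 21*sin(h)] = 7*h*cos(h) + 2*h + 7*sin(h) + 21*cos(h) + 3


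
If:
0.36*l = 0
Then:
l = 0.00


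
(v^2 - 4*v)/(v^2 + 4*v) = (v - 4)/(v + 4)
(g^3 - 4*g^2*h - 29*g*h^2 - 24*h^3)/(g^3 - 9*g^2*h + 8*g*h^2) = (g^2 + 4*g*h + 3*h^2)/(g*(g - h))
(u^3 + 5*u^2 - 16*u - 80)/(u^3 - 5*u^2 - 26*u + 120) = (u + 4)/(u - 6)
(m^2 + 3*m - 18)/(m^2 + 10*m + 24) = (m - 3)/(m + 4)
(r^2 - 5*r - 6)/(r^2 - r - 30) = (r + 1)/(r + 5)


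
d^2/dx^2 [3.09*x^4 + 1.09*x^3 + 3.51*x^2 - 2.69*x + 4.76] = 37.08*x^2 + 6.54*x + 7.02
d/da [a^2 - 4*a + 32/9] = 2*a - 4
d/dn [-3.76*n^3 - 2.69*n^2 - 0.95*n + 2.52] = -11.28*n^2 - 5.38*n - 0.95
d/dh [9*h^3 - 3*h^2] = 3*h*(9*h - 2)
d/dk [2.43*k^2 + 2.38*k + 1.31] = 4.86*k + 2.38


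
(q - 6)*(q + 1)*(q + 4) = q^3 - q^2 - 26*q - 24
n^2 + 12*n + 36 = (n + 6)^2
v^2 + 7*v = v*(v + 7)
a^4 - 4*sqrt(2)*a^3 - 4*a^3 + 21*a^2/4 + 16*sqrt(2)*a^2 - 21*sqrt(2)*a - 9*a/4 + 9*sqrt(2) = (a - 3/2)^2*(a - 1)*(a - 4*sqrt(2))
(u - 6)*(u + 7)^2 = u^3 + 8*u^2 - 35*u - 294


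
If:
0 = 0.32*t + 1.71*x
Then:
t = -5.34375*x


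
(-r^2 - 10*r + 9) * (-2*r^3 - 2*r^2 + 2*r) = 2*r^5 + 22*r^4 - 38*r^2 + 18*r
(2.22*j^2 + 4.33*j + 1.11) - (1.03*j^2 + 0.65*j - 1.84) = 1.19*j^2 + 3.68*j + 2.95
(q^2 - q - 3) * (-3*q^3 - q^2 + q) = -3*q^5 + 2*q^4 + 11*q^3 + 2*q^2 - 3*q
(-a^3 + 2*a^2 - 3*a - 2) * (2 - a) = a^4 - 4*a^3 + 7*a^2 - 4*a - 4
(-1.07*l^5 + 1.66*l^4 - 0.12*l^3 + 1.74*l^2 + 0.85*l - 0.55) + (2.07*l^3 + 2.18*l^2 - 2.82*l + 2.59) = -1.07*l^5 + 1.66*l^4 + 1.95*l^3 + 3.92*l^2 - 1.97*l + 2.04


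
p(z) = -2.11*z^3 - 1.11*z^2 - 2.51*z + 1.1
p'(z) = -6.33*z^2 - 2.22*z - 2.51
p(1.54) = -13.10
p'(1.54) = -20.94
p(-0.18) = 1.53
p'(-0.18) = -2.32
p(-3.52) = 88.21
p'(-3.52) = -73.13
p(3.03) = -75.39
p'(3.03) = -67.35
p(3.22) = -88.94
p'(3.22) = -75.29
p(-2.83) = 47.14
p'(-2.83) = -46.92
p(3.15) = -83.77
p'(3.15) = -72.31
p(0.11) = 0.81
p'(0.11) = -2.83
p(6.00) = -509.68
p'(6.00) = -243.71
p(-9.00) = 1471.97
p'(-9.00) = -495.26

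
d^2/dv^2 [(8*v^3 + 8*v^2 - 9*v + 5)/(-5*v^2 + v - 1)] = 14*(31*v^3 - 33*v^2 - 12*v + 3)/(125*v^6 - 75*v^5 + 90*v^4 - 31*v^3 + 18*v^2 - 3*v + 1)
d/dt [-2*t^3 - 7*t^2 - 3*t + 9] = -6*t^2 - 14*t - 3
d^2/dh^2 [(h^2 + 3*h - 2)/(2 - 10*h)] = 34/(125*h^3 - 75*h^2 + 15*h - 1)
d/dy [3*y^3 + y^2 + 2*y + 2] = 9*y^2 + 2*y + 2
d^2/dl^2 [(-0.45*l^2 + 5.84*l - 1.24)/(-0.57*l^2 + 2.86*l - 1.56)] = (2.22044604925031e-16*l^4 - 2.32765199999999*l^3 + 0.0164159999999924*l^2 + 19.02888*l - 31.841056)/(0.185193*l^6 - 2.787642*l^5 + 15.507648*l^4 - 38.652328*l^3 + 42.441984*l^2 - 20.880288*l + 3.796416)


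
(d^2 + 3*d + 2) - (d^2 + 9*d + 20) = -6*d - 18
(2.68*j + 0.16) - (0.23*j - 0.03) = 2.45*j + 0.19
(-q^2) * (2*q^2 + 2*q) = -2*q^4 - 2*q^3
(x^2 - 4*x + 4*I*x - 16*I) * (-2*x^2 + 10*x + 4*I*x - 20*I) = -2*x^4 + 18*x^3 - 4*I*x^3 - 56*x^2 + 36*I*x^2 + 144*x - 80*I*x - 320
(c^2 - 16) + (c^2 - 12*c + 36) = 2*c^2 - 12*c + 20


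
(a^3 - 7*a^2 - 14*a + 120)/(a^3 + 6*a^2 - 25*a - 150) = (a^2 - 2*a - 24)/(a^2 + 11*a + 30)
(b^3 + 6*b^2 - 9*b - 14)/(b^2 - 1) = (b^2 + 5*b - 14)/(b - 1)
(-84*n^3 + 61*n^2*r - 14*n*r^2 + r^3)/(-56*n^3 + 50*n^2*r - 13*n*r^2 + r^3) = (-3*n + r)/(-2*n + r)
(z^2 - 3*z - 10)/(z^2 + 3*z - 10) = (z^2 - 3*z - 10)/(z^2 + 3*z - 10)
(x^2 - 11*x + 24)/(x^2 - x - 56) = (x - 3)/(x + 7)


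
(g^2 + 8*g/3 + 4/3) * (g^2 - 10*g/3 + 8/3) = g^4 - 2*g^3/3 - 44*g^2/9 + 8*g/3 + 32/9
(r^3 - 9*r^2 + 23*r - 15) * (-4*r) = -4*r^4 + 36*r^3 - 92*r^2 + 60*r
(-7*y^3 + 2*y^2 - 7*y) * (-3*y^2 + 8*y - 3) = 21*y^5 - 62*y^4 + 58*y^3 - 62*y^2 + 21*y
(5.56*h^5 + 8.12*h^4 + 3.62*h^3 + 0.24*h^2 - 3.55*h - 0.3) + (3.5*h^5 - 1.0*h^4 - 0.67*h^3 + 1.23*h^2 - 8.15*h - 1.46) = 9.06*h^5 + 7.12*h^4 + 2.95*h^3 + 1.47*h^2 - 11.7*h - 1.76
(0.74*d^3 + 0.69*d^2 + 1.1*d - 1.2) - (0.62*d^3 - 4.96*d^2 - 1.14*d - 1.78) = 0.12*d^3 + 5.65*d^2 + 2.24*d + 0.58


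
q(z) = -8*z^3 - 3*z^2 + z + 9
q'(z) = -24*z^2 - 6*z + 1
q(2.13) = -79.79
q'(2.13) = -120.67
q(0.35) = 8.64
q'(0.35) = -4.04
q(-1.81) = 44.80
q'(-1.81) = -66.77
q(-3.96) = 454.79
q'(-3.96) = -351.60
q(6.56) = -2371.94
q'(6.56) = -1071.17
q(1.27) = -10.96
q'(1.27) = -45.33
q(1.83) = -48.24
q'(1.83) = -90.35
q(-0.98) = 12.67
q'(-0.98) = -16.17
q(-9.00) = 5589.00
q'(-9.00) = -1889.00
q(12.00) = -14235.00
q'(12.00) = -3527.00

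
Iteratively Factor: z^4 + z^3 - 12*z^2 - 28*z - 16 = (z + 1)*(z^3 - 12*z - 16) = (z - 4)*(z + 1)*(z^2 + 4*z + 4) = (z - 4)*(z + 1)*(z + 2)*(z + 2)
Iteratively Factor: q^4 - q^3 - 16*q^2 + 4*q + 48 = (q + 2)*(q^3 - 3*q^2 - 10*q + 24) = (q + 2)*(q + 3)*(q^2 - 6*q + 8) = (q - 2)*(q + 2)*(q + 3)*(q - 4)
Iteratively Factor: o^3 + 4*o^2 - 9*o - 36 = (o + 3)*(o^2 + o - 12) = (o + 3)*(o + 4)*(o - 3)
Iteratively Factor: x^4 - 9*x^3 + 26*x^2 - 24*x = (x - 2)*(x^3 - 7*x^2 + 12*x) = (x - 4)*(x - 2)*(x^2 - 3*x) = (x - 4)*(x - 3)*(x - 2)*(x)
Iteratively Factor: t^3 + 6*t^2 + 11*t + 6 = (t + 2)*(t^2 + 4*t + 3) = (t + 1)*(t + 2)*(t + 3)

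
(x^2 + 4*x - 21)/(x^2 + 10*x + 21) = (x - 3)/(x + 3)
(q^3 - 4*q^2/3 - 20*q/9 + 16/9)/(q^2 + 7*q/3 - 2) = (3*q^2 - 2*q - 8)/(3*(q + 3))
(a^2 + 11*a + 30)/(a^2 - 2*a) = (a^2 + 11*a + 30)/(a*(a - 2))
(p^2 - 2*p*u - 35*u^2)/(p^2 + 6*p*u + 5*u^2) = (p - 7*u)/(p + u)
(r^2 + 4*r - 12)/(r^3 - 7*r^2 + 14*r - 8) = (r + 6)/(r^2 - 5*r + 4)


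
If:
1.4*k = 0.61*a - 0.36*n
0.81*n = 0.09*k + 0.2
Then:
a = 21.2459016393443*n - 5.10018214936248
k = 9.0*n - 2.22222222222222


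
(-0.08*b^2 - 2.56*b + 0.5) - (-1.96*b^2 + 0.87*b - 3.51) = 1.88*b^2 - 3.43*b + 4.01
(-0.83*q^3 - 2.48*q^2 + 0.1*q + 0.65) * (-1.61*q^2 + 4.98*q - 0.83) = 1.3363*q^5 - 0.1406*q^4 - 11.8225*q^3 + 1.5099*q^2 + 3.154*q - 0.5395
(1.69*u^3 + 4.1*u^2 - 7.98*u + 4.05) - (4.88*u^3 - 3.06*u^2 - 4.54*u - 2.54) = -3.19*u^3 + 7.16*u^2 - 3.44*u + 6.59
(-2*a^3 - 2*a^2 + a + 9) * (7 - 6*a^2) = 12*a^5 + 12*a^4 - 20*a^3 - 68*a^2 + 7*a + 63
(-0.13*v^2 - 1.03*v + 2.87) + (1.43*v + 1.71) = -0.13*v^2 + 0.4*v + 4.58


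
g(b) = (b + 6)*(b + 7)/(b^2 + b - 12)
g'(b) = (-2*b - 1)*(b + 6)*(b + 7)/(b^2 + b - 12)^2 + (b + 6)/(b^2 + b - 12) + (b + 7)/(b^2 + b - 12) = 6*(-2*b^2 - 18*b - 33)/(b^4 + 2*b^3 - 23*b^2 - 24*b + 144)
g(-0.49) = -2.93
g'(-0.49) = -0.99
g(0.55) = -4.44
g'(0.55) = -2.10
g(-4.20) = 3.50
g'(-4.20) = 21.18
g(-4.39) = 1.46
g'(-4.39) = 5.40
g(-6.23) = -0.01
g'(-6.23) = 0.02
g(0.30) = -3.96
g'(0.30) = -1.72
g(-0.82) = -2.64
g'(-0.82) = -0.80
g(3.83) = 16.38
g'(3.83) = -18.65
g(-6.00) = 0.00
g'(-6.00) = 0.06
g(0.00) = -3.50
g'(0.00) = -1.38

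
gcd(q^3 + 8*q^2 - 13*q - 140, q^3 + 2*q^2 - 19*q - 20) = q^2 + q - 20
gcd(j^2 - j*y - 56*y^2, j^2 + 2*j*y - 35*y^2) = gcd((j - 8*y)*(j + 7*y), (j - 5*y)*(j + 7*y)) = j + 7*y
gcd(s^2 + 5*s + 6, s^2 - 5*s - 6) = 1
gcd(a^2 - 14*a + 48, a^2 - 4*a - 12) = a - 6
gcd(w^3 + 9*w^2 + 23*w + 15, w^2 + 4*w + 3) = w^2 + 4*w + 3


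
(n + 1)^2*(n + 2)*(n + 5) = n^4 + 9*n^3 + 25*n^2 + 27*n + 10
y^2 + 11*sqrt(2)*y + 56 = (y + 4*sqrt(2))*(y + 7*sqrt(2))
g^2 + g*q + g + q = (g + 1)*(g + q)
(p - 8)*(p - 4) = p^2 - 12*p + 32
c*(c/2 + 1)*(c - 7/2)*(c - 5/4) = c^4/2 - 11*c^3/8 - 41*c^2/16 + 35*c/8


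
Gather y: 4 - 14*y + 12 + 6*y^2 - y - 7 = 6*y^2 - 15*y + 9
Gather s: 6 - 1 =5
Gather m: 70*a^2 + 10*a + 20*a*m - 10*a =70*a^2 + 20*a*m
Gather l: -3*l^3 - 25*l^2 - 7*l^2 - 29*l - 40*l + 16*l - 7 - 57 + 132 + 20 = -3*l^3 - 32*l^2 - 53*l + 88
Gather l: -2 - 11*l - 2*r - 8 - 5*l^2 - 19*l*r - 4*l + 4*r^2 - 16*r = -5*l^2 + l*(-19*r - 15) + 4*r^2 - 18*r - 10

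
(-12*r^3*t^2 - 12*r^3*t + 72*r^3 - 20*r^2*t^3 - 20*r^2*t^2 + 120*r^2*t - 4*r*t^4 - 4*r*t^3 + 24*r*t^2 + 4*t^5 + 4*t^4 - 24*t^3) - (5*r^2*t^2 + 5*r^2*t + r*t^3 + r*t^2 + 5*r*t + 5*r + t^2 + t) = -12*r^3*t^2 - 12*r^3*t + 72*r^3 - 20*r^2*t^3 - 25*r^2*t^2 + 115*r^2*t - 4*r*t^4 - 5*r*t^3 + 23*r*t^2 - 5*r*t - 5*r + 4*t^5 + 4*t^4 - 24*t^3 - t^2 - t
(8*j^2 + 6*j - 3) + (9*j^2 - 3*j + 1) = 17*j^2 + 3*j - 2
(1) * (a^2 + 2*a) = a^2 + 2*a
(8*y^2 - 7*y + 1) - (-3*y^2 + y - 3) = 11*y^2 - 8*y + 4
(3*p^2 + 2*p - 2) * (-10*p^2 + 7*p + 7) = -30*p^4 + p^3 + 55*p^2 - 14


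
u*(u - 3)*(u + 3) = u^3 - 9*u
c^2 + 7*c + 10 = (c + 2)*(c + 5)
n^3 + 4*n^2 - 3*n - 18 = (n - 2)*(n + 3)^2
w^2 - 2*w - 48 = (w - 8)*(w + 6)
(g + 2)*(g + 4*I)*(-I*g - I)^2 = -g^4 - 4*g^3 - 4*I*g^3 - 5*g^2 - 16*I*g^2 - 2*g - 20*I*g - 8*I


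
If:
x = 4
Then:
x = 4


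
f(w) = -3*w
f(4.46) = -13.38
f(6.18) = -18.54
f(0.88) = -2.64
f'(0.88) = -3.00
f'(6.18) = -3.00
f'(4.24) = -3.00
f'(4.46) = -3.00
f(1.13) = -3.39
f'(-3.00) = -3.00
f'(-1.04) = -3.00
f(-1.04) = 3.12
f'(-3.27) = -3.00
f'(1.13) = -3.00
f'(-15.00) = -3.00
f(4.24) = -12.72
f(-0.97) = 2.91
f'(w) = -3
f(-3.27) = 9.81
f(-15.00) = 45.00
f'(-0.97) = -3.00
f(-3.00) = 9.00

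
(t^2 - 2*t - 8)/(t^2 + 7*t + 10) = (t - 4)/(t + 5)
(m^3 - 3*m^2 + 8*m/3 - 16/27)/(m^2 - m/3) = m - 8/3 + 16/(9*m)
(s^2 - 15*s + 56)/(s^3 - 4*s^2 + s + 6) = (s^2 - 15*s + 56)/(s^3 - 4*s^2 + s + 6)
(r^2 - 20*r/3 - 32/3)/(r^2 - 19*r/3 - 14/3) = (-3*r^2 + 20*r + 32)/(-3*r^2 + 19*r + 14)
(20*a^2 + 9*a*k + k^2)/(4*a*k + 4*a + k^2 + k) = (5*a + k)/(k + 1)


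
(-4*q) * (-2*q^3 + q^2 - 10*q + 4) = 8*q^4 - 4*q^3 + 40*q^2 - 16*q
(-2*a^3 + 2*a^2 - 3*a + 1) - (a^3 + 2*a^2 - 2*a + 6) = -3*a^3 - a - 5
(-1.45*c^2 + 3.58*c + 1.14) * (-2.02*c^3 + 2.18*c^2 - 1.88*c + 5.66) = 2.929*c^5 - 10.3926*c^4 + 8.2276*c^3 - 12.4522*c^2 + 18.1196*c + 6.4524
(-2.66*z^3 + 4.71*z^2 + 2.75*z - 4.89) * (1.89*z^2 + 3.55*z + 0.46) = -5.0274*z^5 - 0.5411*z^4 + 20.6944*z^3 + 2.687*z^2 - 16.0945*z - 2.2494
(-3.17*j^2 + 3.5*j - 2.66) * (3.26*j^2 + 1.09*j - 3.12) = -10.3342*j^4 + 7.9547*j^3 + 5.0338*j^2 - 13.8194*j + 8.2992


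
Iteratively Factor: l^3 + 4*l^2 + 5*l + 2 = (l + 1)*(l^2 + 3*l + 2) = (l + 1)*(l + 2)*(l + 1)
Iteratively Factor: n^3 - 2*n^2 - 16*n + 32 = (n - 4)*(n^2 + 2*n - 8) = (n - 4)*(n + 4)*(n - 2)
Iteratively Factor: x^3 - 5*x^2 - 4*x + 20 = (x - 2)*(x^2 - 3*x - 10) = (x - 2)*(x + 2)*(x - 5)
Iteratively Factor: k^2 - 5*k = (k)*(k - 5)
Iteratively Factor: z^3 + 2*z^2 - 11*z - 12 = (z - 3)*(z^2 + 5*z + 4) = (z - 3)*(z + 1)*(z + 4)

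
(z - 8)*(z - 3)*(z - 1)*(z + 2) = z^4 - 10*z^3 + 11*z^2 + 46*z - 48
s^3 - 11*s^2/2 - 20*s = s*(s - 8)*(s + 5/2)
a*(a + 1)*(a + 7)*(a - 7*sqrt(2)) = a^4 - 7*sqrt(2)*a^3 + 8*a^3 - 56*sqrt(2)*a^2 + 7*a^2 - 49*sqrt(2)*a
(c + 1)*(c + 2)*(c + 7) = c^3 + 10*c^2 + 23*c + 14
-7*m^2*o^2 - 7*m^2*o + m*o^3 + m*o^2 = o*(-7*m + o)*(m*o + m)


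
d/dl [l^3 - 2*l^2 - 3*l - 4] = 3*l^2 - 4*l - 3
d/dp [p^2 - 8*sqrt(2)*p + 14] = 2*p - 8*sqrt(2)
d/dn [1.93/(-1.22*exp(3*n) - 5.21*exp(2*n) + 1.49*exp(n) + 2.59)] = (7.0638*exp(2*n) + 20.1106*exp(n) - 2.8757)*exp(n)/(1.22*exp(3*n) + 5.21*exp(2*n) - 1.49*exp(n) - 2.59)^2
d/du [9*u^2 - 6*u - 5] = 18*u - 6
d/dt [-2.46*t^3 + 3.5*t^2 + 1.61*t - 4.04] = -7.38*t^2 + 7.0*t + 1.61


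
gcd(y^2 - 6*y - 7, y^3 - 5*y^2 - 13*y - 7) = y^2 - 6*y - 7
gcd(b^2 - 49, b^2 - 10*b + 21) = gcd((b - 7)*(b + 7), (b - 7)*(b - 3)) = b - 7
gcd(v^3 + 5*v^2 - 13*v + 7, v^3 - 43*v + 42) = v^2 + 6*v - 7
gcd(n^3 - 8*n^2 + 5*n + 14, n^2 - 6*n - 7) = n^2 - 6*n - 7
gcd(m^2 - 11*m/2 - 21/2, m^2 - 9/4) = m + 3/2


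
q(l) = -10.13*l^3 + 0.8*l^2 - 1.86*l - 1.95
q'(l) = -30.39*l^2 + 1.6*l - 1.86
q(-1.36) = 27.54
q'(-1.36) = -60.25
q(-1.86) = 69.46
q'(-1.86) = -109.97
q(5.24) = -1447.21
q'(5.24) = -827.91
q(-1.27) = 22.45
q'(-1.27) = -52.91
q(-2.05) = 92.50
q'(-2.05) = -132.85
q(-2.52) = 169.93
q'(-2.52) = -198.88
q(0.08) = -2.10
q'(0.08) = -1.93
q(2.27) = -120.54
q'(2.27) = -154.82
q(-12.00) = 17640.21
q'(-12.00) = -4397.22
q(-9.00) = 7464.36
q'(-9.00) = -2477.85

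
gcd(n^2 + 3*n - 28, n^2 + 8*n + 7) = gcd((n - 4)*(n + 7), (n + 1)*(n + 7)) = n + 7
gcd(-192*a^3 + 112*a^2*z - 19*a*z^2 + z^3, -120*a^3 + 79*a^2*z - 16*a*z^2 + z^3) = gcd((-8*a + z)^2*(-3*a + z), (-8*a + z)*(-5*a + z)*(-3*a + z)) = 24*a^2 - 11*a*z + z^2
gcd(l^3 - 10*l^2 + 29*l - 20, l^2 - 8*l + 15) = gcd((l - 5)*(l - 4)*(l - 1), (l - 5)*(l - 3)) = l - 5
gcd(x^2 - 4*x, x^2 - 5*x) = x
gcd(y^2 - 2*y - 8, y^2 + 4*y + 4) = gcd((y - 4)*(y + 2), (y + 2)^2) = y + 2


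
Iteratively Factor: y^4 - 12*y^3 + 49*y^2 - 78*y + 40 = (y - 5)*(y^3 - 7*y^2 + 14*y - 8) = (y - 5)*(y - 2)*(y^2 - 5*y + 4) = (y - 5)*(y - 4)*(y - 2)*(y - 1)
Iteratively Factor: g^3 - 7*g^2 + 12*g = (g - 3)*(g^2 - 4*g) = (g - 4)*(g - 3)*(g)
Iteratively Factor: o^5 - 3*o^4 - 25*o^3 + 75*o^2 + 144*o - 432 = (o - 3)*(o^4 - 25*o^2 + 144) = (o - 4)*(o - 3)*(o^3 + 4*o^2 - 9*o - 36) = (o - 4)*(o - 3)*(o + 4)*(o^2 - 9) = (o - 4)*(o - 3)^2*(o + 4)*(o + 3)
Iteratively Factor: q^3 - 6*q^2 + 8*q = (q - 2)*(q^2 - 4*q) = (q - 4)*(q - 2)*(q)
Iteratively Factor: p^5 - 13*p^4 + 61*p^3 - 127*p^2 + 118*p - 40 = (p - 4)*(p^4 - 9*p^3 + 25*p^2 - 27*p + 10) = (p - 4)*(p - 1)*(p^3 - 8*p^2 + 17*p - 10) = (p - 5)*(p - 4)*(p - 1)*(p^2 - 3*p + 2) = (p - 5)*(p - 4)*(p - 2)*(p - 1)*(p - 1)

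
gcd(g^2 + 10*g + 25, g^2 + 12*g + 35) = g + 5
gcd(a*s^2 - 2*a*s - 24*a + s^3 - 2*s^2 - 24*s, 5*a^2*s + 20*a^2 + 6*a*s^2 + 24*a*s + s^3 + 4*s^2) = a*s + 4*a + s^2 + 4*s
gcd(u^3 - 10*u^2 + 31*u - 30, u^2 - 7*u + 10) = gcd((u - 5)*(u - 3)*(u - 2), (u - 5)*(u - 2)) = u^2 - 7*u + 10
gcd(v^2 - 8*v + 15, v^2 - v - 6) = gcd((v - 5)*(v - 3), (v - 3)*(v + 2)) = v - 3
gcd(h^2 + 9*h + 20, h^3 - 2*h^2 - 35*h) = h + 5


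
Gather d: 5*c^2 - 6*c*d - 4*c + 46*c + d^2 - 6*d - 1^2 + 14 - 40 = 5*c^2 + 42*c + d^2 + d*(-6*c - 6) - 27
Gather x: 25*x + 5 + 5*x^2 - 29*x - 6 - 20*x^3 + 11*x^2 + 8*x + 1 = -20*x^3 + 16*x^2 + 4*x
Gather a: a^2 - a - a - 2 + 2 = a^2 - 2*a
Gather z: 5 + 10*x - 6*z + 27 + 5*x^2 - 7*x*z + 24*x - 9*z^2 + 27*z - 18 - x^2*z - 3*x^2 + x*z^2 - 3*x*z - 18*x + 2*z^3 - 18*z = 2*x^2 + 16*x + 2*z^3 + z^2*(x - 9) + z*(-x^2 - 10*x + 3) + 14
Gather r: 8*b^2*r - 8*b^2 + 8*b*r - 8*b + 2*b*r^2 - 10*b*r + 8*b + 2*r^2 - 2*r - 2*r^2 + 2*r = -8*b^2 + 2*b*r^2 + r*(8*b^2 - 2*b)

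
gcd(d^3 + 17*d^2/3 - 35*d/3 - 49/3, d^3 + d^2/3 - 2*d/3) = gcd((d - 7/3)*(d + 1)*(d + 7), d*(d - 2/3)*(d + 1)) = d + 1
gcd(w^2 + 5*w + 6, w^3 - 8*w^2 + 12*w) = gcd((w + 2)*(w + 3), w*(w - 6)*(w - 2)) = 1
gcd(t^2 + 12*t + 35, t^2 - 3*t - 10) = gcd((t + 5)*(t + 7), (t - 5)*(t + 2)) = 1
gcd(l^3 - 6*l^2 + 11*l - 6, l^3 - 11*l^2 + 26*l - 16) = l^2 - 3*l + 2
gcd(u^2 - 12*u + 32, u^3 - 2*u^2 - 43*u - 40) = u - 8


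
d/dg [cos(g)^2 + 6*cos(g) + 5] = -2*(cos(g) + 3)*sin(g)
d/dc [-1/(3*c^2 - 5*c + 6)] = (6*c - 5)/(3*c^2 - 5*c + 6)^2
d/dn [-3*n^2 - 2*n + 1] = -6*n - 2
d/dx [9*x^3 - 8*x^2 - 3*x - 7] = 27*x^2 - 16*x - 3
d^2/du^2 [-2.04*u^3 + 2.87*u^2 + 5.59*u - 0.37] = 5.74 - 12.24*u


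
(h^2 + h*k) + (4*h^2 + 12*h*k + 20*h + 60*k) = 5*h^2 + 13*h*k + 20*h + 60*k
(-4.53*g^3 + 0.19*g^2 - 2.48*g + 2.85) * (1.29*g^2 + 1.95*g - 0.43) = -5.8437*g^5 - 8.5884*g^4 - 0.8808*g^3 - 1.2412*g^2 + 6.6239*g - 1.2255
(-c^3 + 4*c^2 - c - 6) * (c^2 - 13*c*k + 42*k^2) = -c^5 + 13*c^4*k + 4*c^4 - 42*c^3*k^2 - 52*c^3*k - c^3 + 168*c^2*k^2 + 13*c^2*k - 6*c^2 - 42*c*k^2 + 78*c*k - 252*k^2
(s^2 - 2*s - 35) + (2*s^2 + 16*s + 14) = 3*s^2 + 14*s - 21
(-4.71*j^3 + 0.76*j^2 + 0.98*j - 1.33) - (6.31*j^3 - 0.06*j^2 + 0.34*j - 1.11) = -11.02*j^3 + 0.82*j^2 + 0.64*j - 0.22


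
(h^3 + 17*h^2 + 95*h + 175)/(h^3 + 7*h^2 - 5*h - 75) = (h + 7)/(h - 3)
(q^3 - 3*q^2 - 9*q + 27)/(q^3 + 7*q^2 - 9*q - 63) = (q - 3)/(q + 7)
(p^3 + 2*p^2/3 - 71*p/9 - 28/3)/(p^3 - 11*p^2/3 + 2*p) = (9*p^2 + 33*p + 28)/(3*p*(3*p - 2))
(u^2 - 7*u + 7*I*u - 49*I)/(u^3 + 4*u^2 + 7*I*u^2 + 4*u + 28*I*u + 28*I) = (u - 7)/(u^2 + 4*u + 4)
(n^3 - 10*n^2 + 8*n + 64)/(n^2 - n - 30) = (-n^3 + 10*n^2 - 8*n - 64)/(-n^2 + n + 30)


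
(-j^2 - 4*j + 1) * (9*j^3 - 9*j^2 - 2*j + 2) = -9*j^5 - 27*j^4 + 47*j^3 - 3*j^2 - 10*j + 2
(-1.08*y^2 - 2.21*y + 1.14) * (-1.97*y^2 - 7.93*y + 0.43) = 2.1276*y^4 + 12.9181*y^3 + 14.8151*y^2 - 9.9905*y + 0.4902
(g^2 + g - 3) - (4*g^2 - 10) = -3*g^2 + g + 7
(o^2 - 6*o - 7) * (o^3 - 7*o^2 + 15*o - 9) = o^5 - 13*o^4 + 50*o^3 - 50*o^2 - 51*o + 63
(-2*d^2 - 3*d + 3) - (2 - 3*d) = 1 - 2*d^2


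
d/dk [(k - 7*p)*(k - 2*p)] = 2*k - 9*p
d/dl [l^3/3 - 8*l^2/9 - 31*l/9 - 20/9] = l^2 - 16*l/9 - 31/9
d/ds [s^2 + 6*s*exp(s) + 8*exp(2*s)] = 6*s*exp(s) + 2*s + 16*exp(2*s) + 6*exp(s)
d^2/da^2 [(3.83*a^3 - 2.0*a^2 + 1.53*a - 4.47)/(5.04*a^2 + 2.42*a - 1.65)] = (1.13686837721616e-13*a^5 + 8.5265128291212e-14*a^4 + 235.07668*a^3 - 872.822052*a^2 - 188.214246*a - 125.372676)/(128.024064*a^6 + 184.415616*a^5 - 37.189152*a^4 - 106.575832*a^3 + 12.17502*a^2 + 19.76535*a - 4.492125)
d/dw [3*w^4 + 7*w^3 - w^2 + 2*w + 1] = 12*w^3 + 21*w^2 - 2*w + 2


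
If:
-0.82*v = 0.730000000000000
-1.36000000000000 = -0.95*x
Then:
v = -0.89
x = 1.43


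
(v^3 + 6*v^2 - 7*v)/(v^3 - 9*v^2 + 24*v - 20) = v*(v^2 + 6*v - 7)/(v^3 - 9*v^2 + 24*v - 20)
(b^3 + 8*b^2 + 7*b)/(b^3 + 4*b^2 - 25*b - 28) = b/(b - 4)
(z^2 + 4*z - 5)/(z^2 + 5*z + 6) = (z^2 + 4*z - 5)/(z^2 + 5*z + 6)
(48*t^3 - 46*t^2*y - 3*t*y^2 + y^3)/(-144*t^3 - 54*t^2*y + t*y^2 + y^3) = (-t + y)/(3*t + y)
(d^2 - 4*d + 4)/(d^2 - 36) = (d^2 - 4*d + 4)/(d^2 - 36)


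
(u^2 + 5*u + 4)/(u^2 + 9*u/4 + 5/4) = 4*(u + 4)/(4*u + 5)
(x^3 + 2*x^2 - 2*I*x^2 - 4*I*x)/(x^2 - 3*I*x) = (x^2 + 2*x*(1 - I) - 4*I)/(x - 3*I)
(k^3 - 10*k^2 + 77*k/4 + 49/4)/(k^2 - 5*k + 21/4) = (2*k^2 - 13*k - 7)/(2*k - 3)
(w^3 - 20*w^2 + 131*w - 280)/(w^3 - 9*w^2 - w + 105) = (w - 8)/(w + 3)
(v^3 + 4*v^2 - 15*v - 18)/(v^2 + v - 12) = (v^2 + 7*v + 6)/(v + 4)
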